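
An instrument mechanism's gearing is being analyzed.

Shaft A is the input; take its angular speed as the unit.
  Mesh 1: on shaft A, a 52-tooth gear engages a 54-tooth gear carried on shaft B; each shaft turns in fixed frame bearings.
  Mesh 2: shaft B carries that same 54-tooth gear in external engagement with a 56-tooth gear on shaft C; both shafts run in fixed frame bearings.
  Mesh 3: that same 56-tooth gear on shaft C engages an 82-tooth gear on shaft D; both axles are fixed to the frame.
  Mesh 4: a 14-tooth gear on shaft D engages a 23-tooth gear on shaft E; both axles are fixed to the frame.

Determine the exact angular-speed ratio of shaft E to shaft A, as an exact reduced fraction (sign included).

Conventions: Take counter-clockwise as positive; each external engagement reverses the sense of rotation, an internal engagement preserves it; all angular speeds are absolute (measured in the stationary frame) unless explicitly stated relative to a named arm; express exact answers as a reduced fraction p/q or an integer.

class = fixed-axis compound train [4 meshes; 4 ratios multiply, 4 sense flips]
mesh 1 [52T→54T]: running ratio 26/27, sense −
mesh 2 [54T→56T]: running ratio 13/14, sense +
mesh 3 [56T→82T]: running ratio 26/41, sense −
mesh 4 [14T→23T]: running ratio 364/943, sense +
ω_out/ω_in = 364/943

364/943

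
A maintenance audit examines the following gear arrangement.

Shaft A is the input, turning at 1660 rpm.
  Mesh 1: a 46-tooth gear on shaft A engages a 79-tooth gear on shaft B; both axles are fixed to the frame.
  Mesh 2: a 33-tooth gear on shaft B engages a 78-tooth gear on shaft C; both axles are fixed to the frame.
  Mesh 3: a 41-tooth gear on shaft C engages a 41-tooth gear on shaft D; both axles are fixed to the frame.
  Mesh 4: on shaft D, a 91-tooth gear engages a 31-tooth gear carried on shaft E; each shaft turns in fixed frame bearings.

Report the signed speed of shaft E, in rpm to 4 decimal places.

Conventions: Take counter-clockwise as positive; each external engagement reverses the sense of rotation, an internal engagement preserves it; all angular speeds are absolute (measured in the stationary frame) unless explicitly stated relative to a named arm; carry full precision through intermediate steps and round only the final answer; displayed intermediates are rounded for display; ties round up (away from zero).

class = fixed-axis compound train [4 meshes; 4 ratios multiply, 4 sense flips]
mesh 1 [46T→79T]: ω = 1660.0000×46/79 = 966.5823 rpm, sense flips to −
mesh 2 [33T→78T]: ω = 966.5823×33/78 = 408.9387 rpm, sense flips to +
mesh 3 [41T→41T]: ω = 408.9387×41/41 = 408.9387 rpm, sense flips to −
mesh 4 [91T→31T]: ω = 408.9387×91/31 = 1200.4328 rpm, sense flips to +
signed output speed = +1200.4328 rpm

+1200.4328 rpm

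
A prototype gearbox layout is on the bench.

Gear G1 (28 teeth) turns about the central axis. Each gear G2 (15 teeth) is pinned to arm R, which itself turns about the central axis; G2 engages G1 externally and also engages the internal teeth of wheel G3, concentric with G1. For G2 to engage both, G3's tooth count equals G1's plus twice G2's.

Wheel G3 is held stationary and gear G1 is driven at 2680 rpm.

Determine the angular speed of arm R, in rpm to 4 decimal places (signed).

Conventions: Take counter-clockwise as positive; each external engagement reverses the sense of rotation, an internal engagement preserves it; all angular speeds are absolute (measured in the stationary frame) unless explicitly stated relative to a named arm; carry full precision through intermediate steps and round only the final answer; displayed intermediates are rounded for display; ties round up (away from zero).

topology: planetary set — G1 28T / G2 15T / G3 58T, arm = carrier (Willis)
normalise by the input: solve with ω_sun = 1, then scale by 2680 rpm
ring teeth: 28 + 2·15 = 58
28(ω_sun−ω_arm) = −58(ω_ring−ω_arm),  ω_ring = 0, ω_sun = 1
28(1−ω_arm) = −58(0−ω_arm)  ⇒  86·ω_arm = 28  ⇒  ω_arm = 14/43
scale: ω_arm = 14/43 × 2680 rpm = +872.5581 rpm

+872.5581 rpm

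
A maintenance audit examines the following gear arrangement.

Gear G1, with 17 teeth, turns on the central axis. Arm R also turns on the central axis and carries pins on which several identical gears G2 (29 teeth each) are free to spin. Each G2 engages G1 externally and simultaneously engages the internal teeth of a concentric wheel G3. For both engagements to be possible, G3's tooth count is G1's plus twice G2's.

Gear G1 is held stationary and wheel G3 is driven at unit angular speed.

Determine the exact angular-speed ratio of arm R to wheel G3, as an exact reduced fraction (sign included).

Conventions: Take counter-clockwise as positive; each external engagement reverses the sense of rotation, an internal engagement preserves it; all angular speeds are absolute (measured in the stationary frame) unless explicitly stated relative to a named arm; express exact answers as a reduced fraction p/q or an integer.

75/92

recognized (axles ride arm R): planetary set, 17/29/75 teeth
ring teeth: 17 + 2·29 = 75
17(ω_sun−ω_arm) = −75(ω_ring−ω_arm),  ω_sun = 0, ω_ring = 1
17(0−ω_arm) = −75(1−ω_arm)  ⇒  92·ω_arm = 75  ⇒  ω_arm = 75/92
ω_out/ω_in = 75/92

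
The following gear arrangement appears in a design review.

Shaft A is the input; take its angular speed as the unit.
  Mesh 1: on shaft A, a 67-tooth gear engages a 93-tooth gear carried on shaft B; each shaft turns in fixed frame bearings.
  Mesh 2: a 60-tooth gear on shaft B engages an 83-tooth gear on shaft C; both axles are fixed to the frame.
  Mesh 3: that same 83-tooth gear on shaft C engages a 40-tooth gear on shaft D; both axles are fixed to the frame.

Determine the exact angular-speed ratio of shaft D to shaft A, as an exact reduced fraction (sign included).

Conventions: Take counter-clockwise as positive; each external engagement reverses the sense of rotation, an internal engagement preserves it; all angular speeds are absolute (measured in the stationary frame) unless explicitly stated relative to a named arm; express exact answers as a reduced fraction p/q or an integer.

-67/62

class = fixed-axis compound train [3 meshes; 3 ratios multiply, 3 sense flips]
mesh 1 [67T→93T]: running ratio 67/93, sense −
mesh 2 [60T→83T]: running ratio 1340/2573, sense +
mesh 3 [83T→40T]: running ratio 67/62, sense −
ω_out/ω_in = -67/62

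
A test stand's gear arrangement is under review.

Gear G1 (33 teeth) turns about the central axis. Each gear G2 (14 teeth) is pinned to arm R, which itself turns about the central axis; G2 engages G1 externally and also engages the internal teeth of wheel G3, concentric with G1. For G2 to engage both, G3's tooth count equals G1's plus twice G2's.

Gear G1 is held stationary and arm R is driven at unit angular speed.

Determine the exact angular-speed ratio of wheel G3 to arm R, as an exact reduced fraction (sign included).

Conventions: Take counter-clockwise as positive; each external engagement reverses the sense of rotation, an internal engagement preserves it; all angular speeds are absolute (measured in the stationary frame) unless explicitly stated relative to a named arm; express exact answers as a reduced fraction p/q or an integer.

recognized (axles ride arm R): planetary set, 33/14/61 teeth
ring teeth: 33 + 2·14 = 61
33(ω_sun−ω_arm) = −61(ω_ring−ω_arm),  ω_sun = 0, ω_arm = 1
ω_ring = 1 − (33/61)(0−1) = 94/61
ω_out/ω_in = 94/61

94/61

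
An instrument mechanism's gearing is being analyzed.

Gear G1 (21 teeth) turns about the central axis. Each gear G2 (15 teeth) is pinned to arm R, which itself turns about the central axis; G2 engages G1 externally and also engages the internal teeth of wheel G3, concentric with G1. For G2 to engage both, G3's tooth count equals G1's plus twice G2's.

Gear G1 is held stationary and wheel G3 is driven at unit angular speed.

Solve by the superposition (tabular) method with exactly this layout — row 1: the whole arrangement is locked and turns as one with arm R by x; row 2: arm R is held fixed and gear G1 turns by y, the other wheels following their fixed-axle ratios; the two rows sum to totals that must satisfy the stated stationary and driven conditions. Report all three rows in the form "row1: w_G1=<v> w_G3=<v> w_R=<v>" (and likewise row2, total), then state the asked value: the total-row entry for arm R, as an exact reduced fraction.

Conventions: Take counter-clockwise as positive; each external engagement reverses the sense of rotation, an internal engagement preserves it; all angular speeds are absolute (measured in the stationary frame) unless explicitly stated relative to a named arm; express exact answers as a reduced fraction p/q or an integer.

planetary set (21T centre, 15T on arm, 51T internal) — Willis relation
superposition row 1 [locked train]: every member turns x
superposition row 2 [arm held]: sun y, ring −(21/51)·y, arm 0
boundary: total ω_sun = x + y = 0 and total ω_ring = x − (21/51)·y = 1  ⇒  y = -17/24, x = 17/24
row 2 ring = −(21/51)·(-17/24) = 7/24
totals (row 1 + row 2): sun 17/24 + (-17/24) = 0, ring 17/24 + 7/24 = 1, arm 17/24 + 0 = 17/24
asked cell (total, arm) = 17/24

row1: w_G1=17/24 w_G3=17/24 w_R=17/24
row2: w_G1=-17/24 w_G3=7/24 w_R=0
total: w_G1=0 w_G3=1 w_R=17/24
asked value: 17/24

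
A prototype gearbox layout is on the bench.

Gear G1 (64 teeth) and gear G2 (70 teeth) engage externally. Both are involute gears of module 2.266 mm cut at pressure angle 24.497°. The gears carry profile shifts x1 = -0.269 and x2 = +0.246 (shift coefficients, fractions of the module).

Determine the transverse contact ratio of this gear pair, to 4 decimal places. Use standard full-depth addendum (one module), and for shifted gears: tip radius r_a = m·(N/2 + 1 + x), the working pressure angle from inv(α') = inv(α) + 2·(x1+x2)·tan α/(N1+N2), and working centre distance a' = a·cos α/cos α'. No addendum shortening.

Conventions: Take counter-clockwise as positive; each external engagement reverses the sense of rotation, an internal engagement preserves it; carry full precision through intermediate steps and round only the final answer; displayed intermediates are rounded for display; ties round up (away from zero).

class = single-mesh tooth geometry [involute pair 64T × 70T, m = 2.266]
base radii: r_b1 = 65.984686, r_b2 = 72.170750
tip radii: r_a1 = 74.168446, r_a2 = 82.133436
inv(α') = inv(24.497°) + 2·(-0.269+0.246)·tan α/(64+70) = 0.02795329  ⇒  α' = 24.45375°
a' = a·cos α / cos α' = 151.8220·cos 24.497°/cos 24.45375° = 151.769839
action lengths: √(r_a1²−r_b1²) = 33.867087, √(r_a2²−r_b2²) = 39.208215
base pitch p_b = π·m·cos α = 6.478031
CR = (33.867087 + 39.208215 − 151.769839·sin 24.45375°)/6.478031 = 1.582098
contact ratio ≈ 1.5821

1.5821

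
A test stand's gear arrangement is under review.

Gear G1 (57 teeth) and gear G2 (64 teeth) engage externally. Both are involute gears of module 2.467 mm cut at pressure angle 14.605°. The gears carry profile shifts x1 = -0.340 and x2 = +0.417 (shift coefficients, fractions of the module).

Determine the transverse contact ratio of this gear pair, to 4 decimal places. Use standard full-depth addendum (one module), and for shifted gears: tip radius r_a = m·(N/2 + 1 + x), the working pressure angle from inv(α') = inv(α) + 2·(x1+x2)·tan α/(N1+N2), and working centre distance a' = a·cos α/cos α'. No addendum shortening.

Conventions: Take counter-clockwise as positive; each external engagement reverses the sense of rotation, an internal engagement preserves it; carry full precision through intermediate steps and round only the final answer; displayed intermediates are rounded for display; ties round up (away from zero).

class = single-mesh tooth geometry [involute pair 57T × 64T, m = 2.467]
base radii: r_b1 = 68.037601, r_b2 = 76.393096
tip radii: r_a1 = 71.937720, r_a2 = 82.439739
inv(α') = inv(14.605°) + 2·(-0.340+0.417)·tan α/(57+64) = 0.00599998  ⇒  α' = 14.87942°
a' = a·cos α / cos α' = 149.2535·cos 14.605°/cos 14.87942° = 149.441724
action lengths: √(r_a1²−r_b1²) = 23.364940, √(r_a2²−r_b2²) = 30.990409
base pitch p_b = π·m·cos α = 7.499875
CR = (23.364940 + 30.990409 − 149.441724·sin 14.87942°)/7.499875 = 2.130815
contact ratio ≈ 2.1308

2.1308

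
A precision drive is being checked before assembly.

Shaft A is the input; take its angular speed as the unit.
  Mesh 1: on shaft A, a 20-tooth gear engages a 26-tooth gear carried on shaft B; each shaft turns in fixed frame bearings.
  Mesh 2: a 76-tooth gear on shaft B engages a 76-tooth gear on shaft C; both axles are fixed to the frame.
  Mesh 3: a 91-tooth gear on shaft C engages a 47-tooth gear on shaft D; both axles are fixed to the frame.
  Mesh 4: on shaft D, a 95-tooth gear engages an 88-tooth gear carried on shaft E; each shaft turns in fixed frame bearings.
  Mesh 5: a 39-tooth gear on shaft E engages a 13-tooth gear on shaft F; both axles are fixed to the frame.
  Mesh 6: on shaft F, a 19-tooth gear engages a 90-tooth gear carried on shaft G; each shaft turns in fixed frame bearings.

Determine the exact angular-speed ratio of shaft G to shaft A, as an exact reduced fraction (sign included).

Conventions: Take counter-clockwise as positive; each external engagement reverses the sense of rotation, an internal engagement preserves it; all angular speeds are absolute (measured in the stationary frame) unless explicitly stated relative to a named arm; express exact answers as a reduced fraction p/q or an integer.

12635/12408

class = fixed-axis compound train [6 meshes; 6 ratios multiply, 6 sense flips]
mesh 1 [20T→26T]: running ratio 10/13, sense −
mesh 2 [76T→76T]: running ratio 10/13, sense +
mesh 3 [91T→47T]: running ratio 70/47, sense −
mesh 4 [95T→88T]: running ratio 3325/2068, sense +
mesh 5 [39T→13T]: running ratio 9975/2068, sense −
mesh 6 [19T→90T]: running ratio 12635/12408, sense +
ω_out/ω_in = 12635/12408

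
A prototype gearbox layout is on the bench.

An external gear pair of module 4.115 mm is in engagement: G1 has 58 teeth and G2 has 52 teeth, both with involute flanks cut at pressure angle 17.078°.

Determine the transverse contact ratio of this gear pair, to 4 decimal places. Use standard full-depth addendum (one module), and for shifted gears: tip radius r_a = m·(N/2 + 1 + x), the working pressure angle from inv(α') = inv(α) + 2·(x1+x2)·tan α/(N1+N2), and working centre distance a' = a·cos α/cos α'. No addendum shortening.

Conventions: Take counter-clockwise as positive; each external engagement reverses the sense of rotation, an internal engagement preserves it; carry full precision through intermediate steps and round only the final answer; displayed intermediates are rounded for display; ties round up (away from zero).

topology: single-mesh involute geometry — m = 4.115, 58T/52T pair
base radii: r_b1 = 114.073024, r_b2 = 102.272367
tip radii: r_a1 = 123.450000, r_a2 = 111.105000
no profile shift: α' = α, a' = a
action lengths: √(r_a1²−r_b1²) = 47.193724, √(r_a2²−r_b2²) = 43.412948
base pitch p_b = π·m·cos α = 12.357620
CR = (47.193724 + 43.412948 − 226.325000·sin 17.07800°)/12.357620 = 1.953537
contact ratio ≈ 1.9535

1.9535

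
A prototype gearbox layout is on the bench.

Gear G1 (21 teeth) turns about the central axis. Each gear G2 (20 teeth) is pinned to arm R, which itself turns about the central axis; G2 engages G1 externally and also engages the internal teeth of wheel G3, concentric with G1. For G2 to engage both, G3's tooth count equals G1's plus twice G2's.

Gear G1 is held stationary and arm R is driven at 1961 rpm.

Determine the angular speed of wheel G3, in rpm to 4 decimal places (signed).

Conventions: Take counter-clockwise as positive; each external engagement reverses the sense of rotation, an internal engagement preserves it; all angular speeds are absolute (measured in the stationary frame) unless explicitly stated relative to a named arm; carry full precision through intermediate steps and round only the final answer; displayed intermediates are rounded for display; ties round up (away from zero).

recognized (axles ride arm R): planetary set, 21/20/61 teeth
normalise by the input: solve with ω_arm = 1, then scale by 1961 rpm
ring teeth: 21 + 2·20 = 61
21(ω_sun−ω_arm) = −61(ω_ring−ω_arm),  ω_sun = 0, ω_arm = 1
ω_ring = 1 − (21/61)(0−1) = 82/61
scale: ω_ring = 82/61 × 1961 rpm = +2636.0984 rpm

+2636.0984 rpm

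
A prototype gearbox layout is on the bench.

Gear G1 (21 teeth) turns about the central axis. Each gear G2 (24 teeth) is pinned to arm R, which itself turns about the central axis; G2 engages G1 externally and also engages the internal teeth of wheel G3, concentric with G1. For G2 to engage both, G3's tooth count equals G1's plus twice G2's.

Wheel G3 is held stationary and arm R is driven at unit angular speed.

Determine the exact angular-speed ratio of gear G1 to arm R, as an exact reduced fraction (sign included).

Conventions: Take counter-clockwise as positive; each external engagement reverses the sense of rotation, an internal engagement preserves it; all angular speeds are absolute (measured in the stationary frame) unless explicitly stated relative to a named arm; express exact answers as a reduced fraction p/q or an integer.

planetary set (21T centre, 24T on arm, 69T internal) — Willis relation
ring teeth: 21 + 2·24 = 69
21(ω_sun−ω_arm) = −69(ω_ring−ω_arm),  ω_ring = 0, ω_arm = 1
ω_sun = 1 − (69/21)(0−1) = 30/7
ω_out/ω_in = 30/7

30/7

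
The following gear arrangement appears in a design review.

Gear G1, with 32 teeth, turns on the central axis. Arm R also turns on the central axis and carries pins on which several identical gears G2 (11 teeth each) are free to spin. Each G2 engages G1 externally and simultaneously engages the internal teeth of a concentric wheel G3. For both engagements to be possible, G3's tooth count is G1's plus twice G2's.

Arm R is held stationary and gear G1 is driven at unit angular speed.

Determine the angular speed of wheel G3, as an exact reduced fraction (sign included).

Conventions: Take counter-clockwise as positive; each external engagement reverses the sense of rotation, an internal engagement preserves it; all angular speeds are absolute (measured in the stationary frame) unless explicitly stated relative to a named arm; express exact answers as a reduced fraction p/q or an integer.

-16/27

class = planetary set [G3 = 32+2·11 = 54; Willis about the carrier]
ring teeth: 32 + 2·11 = 54
32(ω_sun−ω_arm) = −54(ω_ring−ω_arm),  ω_arm = 0, ω_sun = 1
ω_ring = 0 − (32/54)(1−0) = -16/27
exact speed ratio = -16/27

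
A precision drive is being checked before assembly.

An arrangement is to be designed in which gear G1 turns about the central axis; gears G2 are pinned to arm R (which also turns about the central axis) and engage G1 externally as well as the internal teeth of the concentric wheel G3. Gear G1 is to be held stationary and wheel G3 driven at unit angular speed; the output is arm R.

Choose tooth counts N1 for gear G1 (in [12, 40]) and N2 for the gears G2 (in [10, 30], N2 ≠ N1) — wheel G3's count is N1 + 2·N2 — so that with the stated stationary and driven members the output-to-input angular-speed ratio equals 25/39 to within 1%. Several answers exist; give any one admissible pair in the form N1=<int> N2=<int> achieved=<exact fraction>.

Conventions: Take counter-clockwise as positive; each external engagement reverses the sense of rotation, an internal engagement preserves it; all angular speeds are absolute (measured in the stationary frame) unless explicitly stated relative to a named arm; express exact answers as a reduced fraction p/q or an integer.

N1=28 N2=11 achieved=25/39

topology: planetary set — design target 25/39, arm = carrier (Willis)
Willis with ω_sun = 0: ω_arm/ω_ring = N3/(N1+N3); set equal to 25/39  ⇒  N3/N1 = (25/39)/(1 − 25/39) = 25/14
N3 = N1 + 2·N2  ⇒  N2/N1 = (N3/N1 − 1)/2 = (25/14 − 1)/2 = 11/28
smallest multiple with N1 ≥ 12 and N2 ≥ 10: k = 1  ⇒  N1 = 1·28 = 28, N2 = 1·11 = 11 (N1 ≤ 40, N2 ≤ 30, N2 ≠ N1 ✓), N3 = 28 + 2·11 = 50
check: N3/(N1+N3) with N1 = 28, N3 = 50 gives 25/39; |achieved − target| = 0 ≤ 1/156 ✓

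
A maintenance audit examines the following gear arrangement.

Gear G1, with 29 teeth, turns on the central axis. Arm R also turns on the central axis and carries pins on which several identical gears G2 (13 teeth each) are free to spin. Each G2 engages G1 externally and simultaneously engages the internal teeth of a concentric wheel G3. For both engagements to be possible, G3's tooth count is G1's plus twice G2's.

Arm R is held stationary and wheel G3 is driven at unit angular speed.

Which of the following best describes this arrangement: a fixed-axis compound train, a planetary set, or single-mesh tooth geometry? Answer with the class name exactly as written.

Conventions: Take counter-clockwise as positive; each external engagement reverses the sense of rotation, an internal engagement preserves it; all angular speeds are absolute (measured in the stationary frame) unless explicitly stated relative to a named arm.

planetary set (29T centre, 13T on arm, 55T internal) — Willis relation
classification: planetary set

planetary set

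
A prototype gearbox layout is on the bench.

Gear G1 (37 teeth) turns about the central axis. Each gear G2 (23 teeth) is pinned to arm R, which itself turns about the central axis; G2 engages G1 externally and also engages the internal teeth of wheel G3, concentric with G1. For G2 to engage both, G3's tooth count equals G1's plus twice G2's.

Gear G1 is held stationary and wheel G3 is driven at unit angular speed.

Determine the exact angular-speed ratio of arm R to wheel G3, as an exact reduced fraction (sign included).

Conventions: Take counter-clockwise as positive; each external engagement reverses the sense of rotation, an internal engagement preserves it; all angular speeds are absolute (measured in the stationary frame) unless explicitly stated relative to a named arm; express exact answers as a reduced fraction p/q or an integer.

83/120

planetary set (37T centre, 23T on arm, 83T internal) — Willis relation
ring teeth: 37 + 2·23 = 83
37(ω_sun−ω_arm) = −83(ω_ring−ω_arm),  ω_sun = 0, ω_ring = 1
37(0−ω_arm) = −83(1−ω_arm)  ⇒  120·ω_arm = 83  ⇒  ω_arm = 83/120
ω_out/ω_in = 83/120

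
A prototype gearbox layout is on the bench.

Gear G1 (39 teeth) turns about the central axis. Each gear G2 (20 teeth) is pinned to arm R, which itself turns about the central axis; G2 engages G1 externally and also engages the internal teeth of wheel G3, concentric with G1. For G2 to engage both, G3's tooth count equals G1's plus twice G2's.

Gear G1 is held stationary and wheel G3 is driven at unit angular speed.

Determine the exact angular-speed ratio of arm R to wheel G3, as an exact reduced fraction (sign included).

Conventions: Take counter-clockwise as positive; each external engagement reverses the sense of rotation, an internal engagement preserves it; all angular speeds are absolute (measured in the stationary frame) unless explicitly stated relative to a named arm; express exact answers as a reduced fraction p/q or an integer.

79/118

planetary set (39T centre, 20T on arm, 79T internal) — Willis relation
ring teeth: 39 + 2·20 = 79
39(ω_sun−ω_arm) = −79(ω_ring−ω_arm),  ω_sun = 0, ω_ring = 1
39(0−ω_arm) = −79(1−ω_arm)  ⇒  118·ω_arm = 79  ⇒  ω_arm = 79/118
ω_out/ω_in = 79/118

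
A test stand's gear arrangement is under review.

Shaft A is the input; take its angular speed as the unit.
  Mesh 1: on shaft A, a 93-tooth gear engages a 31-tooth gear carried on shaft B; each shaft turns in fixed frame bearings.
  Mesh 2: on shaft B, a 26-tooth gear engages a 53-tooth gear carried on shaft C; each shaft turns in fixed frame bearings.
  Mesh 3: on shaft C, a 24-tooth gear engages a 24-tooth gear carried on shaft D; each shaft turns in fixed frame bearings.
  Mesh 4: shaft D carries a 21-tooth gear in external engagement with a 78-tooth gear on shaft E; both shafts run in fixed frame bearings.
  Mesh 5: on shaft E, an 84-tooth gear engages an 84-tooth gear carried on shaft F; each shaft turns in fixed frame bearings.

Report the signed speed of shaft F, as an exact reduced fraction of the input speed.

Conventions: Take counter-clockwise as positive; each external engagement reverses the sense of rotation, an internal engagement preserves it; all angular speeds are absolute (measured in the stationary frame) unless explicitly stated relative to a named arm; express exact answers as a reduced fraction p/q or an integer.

5-mesh fixed-axis compound train (all bearings frame-fixed)
mesh 1 [93T→31T]: |ω|/ω_in = 1×93/31 = 3, sense flips to −
mesh 2 [26T→53T]: |ω|/ω_in = 3×26/53 = 78/53, sense flips to +
mesh 3 [24T→24T]: |ω|/ω_in = (78/53)×24/24 = 78/53, sense flips to −
mesh 4 [21T→78T]: |ω|/ω_in = (78/53)×21/78 = 21/53, sense flips to +
mesh 5 [84T→84T]: |ω|/ω_in = (21/53)×84/84 = 21/53, sense flips to −
signed output speed (× input speed) = -21/53

-21/53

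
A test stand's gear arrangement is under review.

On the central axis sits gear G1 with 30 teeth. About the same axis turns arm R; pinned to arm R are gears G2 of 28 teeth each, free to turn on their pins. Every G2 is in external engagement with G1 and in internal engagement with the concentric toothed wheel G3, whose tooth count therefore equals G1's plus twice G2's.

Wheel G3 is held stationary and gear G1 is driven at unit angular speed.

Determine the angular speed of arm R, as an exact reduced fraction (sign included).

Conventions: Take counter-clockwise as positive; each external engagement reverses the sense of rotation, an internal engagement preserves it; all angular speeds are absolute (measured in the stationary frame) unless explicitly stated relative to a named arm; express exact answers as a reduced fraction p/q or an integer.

15/58

topology: planetary set — G1 30T / G2 28T / G3 86T, arm = carrier (Willis)
ring teeth: 30 + 2·28 = 86
30(ω_sun−ω_arm) = −86(ω_ring−ω_arm),  ω_ring = 0, ω_sun = 1
30(1−ω_arm) = −86(0−ω_arm)  ⇒  116·ω_arm = 30  ⇒  ω_arm = 15/58
exact speed ratio = 15/58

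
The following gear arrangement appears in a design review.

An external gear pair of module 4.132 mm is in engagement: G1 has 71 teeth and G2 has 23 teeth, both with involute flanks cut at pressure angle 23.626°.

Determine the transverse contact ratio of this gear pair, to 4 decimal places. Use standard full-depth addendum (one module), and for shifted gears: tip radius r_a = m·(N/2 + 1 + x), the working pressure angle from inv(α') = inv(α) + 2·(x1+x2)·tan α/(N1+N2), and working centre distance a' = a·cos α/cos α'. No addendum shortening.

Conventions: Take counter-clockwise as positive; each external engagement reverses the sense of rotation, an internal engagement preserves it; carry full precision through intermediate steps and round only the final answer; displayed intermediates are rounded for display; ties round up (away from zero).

1.5480

topology: single-mesh involute geometry — m = 4.132, 71T/23T pair
base radii: r_b1 = 134.390921, r_b2 = 43.535087
tip radii: r_a1 = 150.818000, r_a2 = 51.650000
no profile shift: α' = α, a' = a
action lengths: √(r_a1²−r_b1²) = 68.448152, √(r_a2²−r_b2²) = 27.792422
base pitch p_b = π·m·cos α = 11.893001
CR = (68.448152 + 27.792422 − 194.204000·sin 23.62600°)/11.893001 = 1.548006
contact ratio ≈ 1.5480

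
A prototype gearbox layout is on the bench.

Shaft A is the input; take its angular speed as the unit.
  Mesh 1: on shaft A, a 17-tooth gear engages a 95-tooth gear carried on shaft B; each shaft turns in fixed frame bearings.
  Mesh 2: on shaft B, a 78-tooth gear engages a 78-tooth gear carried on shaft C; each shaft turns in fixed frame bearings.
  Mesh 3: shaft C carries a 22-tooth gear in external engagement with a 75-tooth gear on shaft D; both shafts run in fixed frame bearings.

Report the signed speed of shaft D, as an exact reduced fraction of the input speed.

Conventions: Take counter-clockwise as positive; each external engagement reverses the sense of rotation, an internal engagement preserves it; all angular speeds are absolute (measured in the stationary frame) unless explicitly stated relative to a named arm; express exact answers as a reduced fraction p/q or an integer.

3-mesh fixed-axis compound train (all bearings frame-fixed)
mesh 1 [17T→95T]: |ω|/ω_in = 1×17/95 = 17/95, sense flips to −
mesh 2 [78T→78T]: |ω|/ω_in = (17/95)×78/78 = 17/95, sense flips to +
mesh 3 [22T→75T]: |ω|/ω_in = (17/95)×22/75 = 374/7125, sense flips to −
signed output speed (× input speed) = -374/7125

-374/7125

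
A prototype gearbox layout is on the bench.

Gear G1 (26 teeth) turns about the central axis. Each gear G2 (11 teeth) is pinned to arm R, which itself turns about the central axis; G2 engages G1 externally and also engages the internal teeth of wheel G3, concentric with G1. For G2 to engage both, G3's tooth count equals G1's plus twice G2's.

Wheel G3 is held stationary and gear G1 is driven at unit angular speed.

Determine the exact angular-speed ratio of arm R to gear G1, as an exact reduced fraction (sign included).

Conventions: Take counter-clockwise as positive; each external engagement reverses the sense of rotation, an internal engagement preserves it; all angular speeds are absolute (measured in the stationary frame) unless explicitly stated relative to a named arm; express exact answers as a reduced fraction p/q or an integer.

topology: planetary set — G1 26T / G2 11T / G3 48T, arm = carrier (Willis)
ring teeth: 26 + 2·11 = 48
26(ω_sun−ω_arm) = −48(ω_ring−ω_arm),  ω_ring = 0, ω_sun = 1
26(1−ω_arm) = −48(0−ω_arm)  ⇒  74·ω_arm = 26  ⇒  ω_arm = 13/37
ω_out/ω_in = 13/37

13/37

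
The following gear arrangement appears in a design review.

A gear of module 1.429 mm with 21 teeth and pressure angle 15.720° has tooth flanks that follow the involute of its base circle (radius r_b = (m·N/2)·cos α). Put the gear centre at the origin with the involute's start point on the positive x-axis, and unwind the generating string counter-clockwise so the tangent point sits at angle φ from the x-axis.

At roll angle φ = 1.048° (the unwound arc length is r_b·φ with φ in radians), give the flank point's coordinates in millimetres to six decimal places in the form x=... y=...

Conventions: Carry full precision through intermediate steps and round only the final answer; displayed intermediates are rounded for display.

recognized (one wheel, involute flank): single-mesh tooth geometry, m = 1.429, N = 21
pitch radius r_p = m·N/2 = 1.429·21/2 = 15.004500
base radius r_b = r_p·cos α = 15.004500·cos 15.720° = 14.443290
roll angle φ = 1.048° = 0.01829105 rad
x = r_b·(cos φ + φ·sin φ) = 14.445706
y = r_b·(sin φ − φ·cos φ) = 0.000029

x=14.445706 y=0.000029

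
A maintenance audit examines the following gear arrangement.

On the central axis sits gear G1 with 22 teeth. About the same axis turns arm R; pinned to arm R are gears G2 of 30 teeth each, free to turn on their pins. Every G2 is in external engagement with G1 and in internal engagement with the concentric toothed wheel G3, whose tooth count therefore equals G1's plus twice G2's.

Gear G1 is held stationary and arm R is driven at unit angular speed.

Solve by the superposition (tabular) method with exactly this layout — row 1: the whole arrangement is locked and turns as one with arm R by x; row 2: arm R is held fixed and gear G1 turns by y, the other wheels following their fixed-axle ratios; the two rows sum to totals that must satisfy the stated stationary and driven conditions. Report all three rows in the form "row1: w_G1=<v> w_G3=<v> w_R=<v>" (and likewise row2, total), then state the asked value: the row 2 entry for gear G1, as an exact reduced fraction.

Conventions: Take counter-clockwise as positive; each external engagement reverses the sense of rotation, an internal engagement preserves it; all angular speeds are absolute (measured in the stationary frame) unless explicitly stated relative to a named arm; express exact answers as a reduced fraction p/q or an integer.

recognized (axles ride arm R): planetary set, 22/30/82 teeth
row 1 — lock + rotate with arm: ω_sun = ω_ring = ω_arm = x
row 2: sun turns y, ring = −(22/82)·y, arm 0
boundary: total ω_sun = x + y = 0 and total ω_arm = x = 1  ⇒  y = -1, x = 1
row 2 ring = −(22/82)·(-1) = 11/41
totals (row 1 + row 2): sun 1 + (-1) = 0, ring 1 + 11/41 = 52/41, arm 1 + 0 = 1
asked cell (row2, sun) = -1

row1: w_G1=1 w_G3=1 w_R=1
row2: w_G1=-1 w_G3=11/41 w_R=0
total: w_G1=0 w_G3=52/41 w_R=1
asked value: -1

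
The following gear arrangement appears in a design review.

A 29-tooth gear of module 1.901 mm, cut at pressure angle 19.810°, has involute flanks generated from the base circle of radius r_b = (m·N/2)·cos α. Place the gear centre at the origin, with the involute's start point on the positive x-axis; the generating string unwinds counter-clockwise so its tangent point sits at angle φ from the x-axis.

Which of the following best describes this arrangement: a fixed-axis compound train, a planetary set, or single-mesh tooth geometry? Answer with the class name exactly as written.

recognized (one wheel, involute flank): single-mesh tooth geometry, m = 1.901, N = 29
classification: single-mesh tooth geometry

single-mesh tooth geometry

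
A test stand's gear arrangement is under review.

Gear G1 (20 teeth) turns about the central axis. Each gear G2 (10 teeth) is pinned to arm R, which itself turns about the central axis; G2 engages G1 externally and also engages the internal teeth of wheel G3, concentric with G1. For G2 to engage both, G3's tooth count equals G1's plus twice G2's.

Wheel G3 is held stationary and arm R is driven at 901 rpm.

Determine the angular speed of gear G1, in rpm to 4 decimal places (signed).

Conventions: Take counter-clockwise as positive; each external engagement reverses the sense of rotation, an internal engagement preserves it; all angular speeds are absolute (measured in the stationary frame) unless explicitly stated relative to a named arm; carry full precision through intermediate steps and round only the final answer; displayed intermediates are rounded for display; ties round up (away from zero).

+2703.0000 rpm

topology: planetary set — G1 20T / G2 10T / G3 40T, arm = carrier (Willis)
normalise by the input: solve with ω_arm = 1, then scale by 901 rpm
ring teeth: 20 + 2·10 = 40
20(ω_sun−ω_arm) = −40(ω_ring−ω_arm),  ω_ring = 0, ω_arm = 1
ω_sun = 1 − (40/20)(0−1) = 3
scale: ω_sun = 3 × 901 rpm = +2703.0000 rpm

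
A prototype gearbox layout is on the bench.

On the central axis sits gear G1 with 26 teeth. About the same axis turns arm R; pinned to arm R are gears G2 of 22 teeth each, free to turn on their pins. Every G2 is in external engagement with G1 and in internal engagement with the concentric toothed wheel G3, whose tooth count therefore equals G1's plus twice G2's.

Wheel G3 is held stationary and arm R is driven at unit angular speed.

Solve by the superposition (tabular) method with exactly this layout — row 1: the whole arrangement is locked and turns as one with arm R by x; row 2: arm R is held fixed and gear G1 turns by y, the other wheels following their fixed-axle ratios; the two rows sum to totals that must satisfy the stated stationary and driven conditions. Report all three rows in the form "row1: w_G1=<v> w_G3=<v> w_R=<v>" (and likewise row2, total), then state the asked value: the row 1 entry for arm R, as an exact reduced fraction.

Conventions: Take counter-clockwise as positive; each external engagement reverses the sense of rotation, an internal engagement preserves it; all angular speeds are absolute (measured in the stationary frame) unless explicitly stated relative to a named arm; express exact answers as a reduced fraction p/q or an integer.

class = planetary set [G3 = 26+2·22 = 70; Willis about the carrier]
row 1 (train locked, turned with arm): all members turn x
row 2 — arm fixed, fixed-axis ratios: sun y, ring −(26/70)·y, arm 0
boundary: total ω_ring = x − (26/70)·y = 0 and total ω_arm = x = 1  ⇒  y = 35/13, x = 1
row 2 ring = −(26/70)·35/13 = -1
totals (row 1 + row 2): sun 1 + 35/13 = 48/13, ring 1 + (-1) = 0, arm 1 + 0 = 1
asked cell (row1, arm) = 1

row1: w_G1=1 w_G3=1 w_R=1
row2: w_G1=35/13 w_G3=-1 w_R=0
total: w_G1=48/13 w_G3=0 w_R=1
asked value: 1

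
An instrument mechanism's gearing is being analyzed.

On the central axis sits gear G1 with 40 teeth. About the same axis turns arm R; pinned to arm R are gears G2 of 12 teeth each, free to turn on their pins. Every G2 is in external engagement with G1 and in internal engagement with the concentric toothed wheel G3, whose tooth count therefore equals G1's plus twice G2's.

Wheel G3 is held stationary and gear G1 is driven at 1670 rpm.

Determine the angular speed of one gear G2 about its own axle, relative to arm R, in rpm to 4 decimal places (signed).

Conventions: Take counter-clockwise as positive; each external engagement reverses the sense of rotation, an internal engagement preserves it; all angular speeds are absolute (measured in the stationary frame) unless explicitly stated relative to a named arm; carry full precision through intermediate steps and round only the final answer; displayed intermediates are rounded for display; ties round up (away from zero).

topology: planetary set — G1 40T / G2 12T / G3 64T, arm = carrier (Willis)
normalise by the input: solve with ω_sun = 1, then scale by 1670 rpm
ring teeth: 40 + 2·12 = 64
40(ω_sun−ω_arm) = −64(ω_ring−ω_arm),  ω_ring = 0, ω_sun = 1
40(1−ω_arm) = −64(0−ω_arm)  ⇒  104·ω_arm = 40  ⇒  ω_arm = 5/13
sun–planet mesh: 40·(1−5/13) = −12·(ω_p−ω_arm)  ⇒  ω_p−ω_arm = -80/39
scale: ω_p−ω_arm = -80/39 × 1670 rpm = -3425.6410 rpm

-3425.6410 rpm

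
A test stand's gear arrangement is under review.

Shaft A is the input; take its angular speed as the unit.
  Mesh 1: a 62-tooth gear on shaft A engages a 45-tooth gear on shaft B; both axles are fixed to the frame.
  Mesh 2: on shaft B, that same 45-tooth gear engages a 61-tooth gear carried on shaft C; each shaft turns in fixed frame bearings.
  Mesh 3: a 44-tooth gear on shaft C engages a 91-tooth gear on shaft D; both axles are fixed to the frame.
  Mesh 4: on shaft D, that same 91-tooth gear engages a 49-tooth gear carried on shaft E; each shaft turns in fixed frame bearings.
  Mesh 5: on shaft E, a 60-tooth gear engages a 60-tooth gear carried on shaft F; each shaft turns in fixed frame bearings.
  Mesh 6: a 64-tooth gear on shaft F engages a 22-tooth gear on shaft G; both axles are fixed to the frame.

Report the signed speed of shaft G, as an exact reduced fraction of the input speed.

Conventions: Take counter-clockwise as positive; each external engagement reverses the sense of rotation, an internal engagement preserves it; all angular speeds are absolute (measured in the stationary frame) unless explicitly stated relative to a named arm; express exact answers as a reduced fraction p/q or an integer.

6-mesh fixed-axis compound train (all bearings frame-fixed)
mesh 1 [62T→45T]: |ω|/ω_in = 1×62/45 = 62/45, sense flips to −
mesh 2 [45T→61T]: |ω|/ω_in = (62/45)×45/61 = 62/61, sense flips to +
mesh 3 [44T→91T]: |ω|/ω_in = (62/61)×44/91 = 2728/5551, sense flips to −
mesh 4 [91T→49T]: |ω|/ω_in = (2728/5551)×91/49 = 2728/2989, sense flips to +
mesh 5 [60T→60T]: |ω|/ω_in = (2728/2989)×60/60 = 2728/2989, sense flips to −
mesh 6 [64T→22T]: |ω|/ω_in = (2728/2989)×64/22 = 7936/2989, sense flips to +
signed output speed (× input speed) = 7936/2989

7936/2989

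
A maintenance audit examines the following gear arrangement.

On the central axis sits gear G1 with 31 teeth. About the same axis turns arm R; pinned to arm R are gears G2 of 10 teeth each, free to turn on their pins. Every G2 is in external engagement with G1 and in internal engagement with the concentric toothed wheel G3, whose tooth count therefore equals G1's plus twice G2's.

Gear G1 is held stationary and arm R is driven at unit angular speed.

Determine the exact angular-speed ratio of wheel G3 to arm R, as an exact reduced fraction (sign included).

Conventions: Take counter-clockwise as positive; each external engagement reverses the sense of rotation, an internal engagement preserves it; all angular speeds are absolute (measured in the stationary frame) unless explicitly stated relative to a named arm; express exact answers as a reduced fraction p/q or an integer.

82/51

recognized (axles ride arm R): planetary set, 31/10/51 teeth
ring teeth: 31 + 2·10 = 51
31(ω_sun−ω_arm) = −51(ω_ring−ω_arm),  ω_sun = 0, ω_arm = 1
ω_ring = 1 − (31/51)(0−1) = 82/51
ω_out/ω_in = 82/51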